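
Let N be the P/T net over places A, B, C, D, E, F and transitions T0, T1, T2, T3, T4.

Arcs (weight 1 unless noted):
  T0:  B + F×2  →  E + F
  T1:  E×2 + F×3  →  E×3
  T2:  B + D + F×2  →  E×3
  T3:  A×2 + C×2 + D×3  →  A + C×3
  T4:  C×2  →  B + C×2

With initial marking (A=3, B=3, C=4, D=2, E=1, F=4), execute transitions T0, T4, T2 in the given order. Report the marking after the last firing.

step 1: fire T0:  (A=3, B=3, C=4, D=2, E=1, F=4) → (A=3, B=2, C=4, D=2, E=2, F=3)
step 2: fire T4:  (A=3, B=2, C=4, D=2, E=2, F=3) → (A=3, B=3, C=4, D=2, E=2, F=3)
step 3: fire T2:  (A=3, B=3, C=4, D=2, E=2, F=3) → (A=3, B=2, C=4, D=1, E=5, F=1)

(A=3, B=2, C=4, D=1, E=5, F=1)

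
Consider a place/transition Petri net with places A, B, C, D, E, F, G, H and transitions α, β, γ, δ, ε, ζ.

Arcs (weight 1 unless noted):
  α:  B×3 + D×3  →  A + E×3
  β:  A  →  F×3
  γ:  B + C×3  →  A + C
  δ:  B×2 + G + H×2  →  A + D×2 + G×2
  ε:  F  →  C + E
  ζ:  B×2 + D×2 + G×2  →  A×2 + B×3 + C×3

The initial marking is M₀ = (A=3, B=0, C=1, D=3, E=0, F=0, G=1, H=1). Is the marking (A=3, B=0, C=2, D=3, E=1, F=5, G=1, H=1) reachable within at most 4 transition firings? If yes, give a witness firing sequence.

depth 0: 1 marking
depth 1: 2 markings reached so far
depth 2: 4 markings reached so far
depth 3: 7 markings reached so far
depth 4: 10 markings reached so far
target is not among the 10 markings reachable within 4 steps

NO — not reachable within 4 firings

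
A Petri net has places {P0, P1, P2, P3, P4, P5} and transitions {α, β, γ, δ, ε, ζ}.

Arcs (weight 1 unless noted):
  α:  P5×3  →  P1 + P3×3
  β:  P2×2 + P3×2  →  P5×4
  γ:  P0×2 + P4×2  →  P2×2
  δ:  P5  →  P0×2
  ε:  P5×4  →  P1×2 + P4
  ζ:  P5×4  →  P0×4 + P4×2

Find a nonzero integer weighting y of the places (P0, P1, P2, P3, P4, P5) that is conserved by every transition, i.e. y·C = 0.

Incidence matrix C (rows=places, cols=transitions):
        α    β    γ    δ    ε    ζ
   P0   0    0   -2    2    0    4
   P1   1    0    0    0    2    0
   P2   0   -2    2    0    0    0
   P3   3   -2    0    0    0    0
   P4   0    0   -2    0    1    2
   P5  -3    4    0   -1   -4   -4

Candidate y = [1, 3, 3, 1, 2, 2]; check y·C column-wise:
  col α: 1·0 + 3·1 + 3·0 + 1·3 + 2·0 + 2·-3 = 0
  col β: 1·0 + 3·0 + 3·-2 + 1·-2 + 2·0 + 2·4 = 0
  col γ: 1·-2 + 3·0 + 3·2 + 1·0 + 2·-2 + 2·0 = 0
  col δ: 1·2 + 3·0 + 3·0 + 1·0 + 2·0 + 2·-1 = 0
  col ε: 1·0 + 3·2 + 3·0 + 1·0 + 2·1 + 2·-4 = 0
  col ζ: 1·4 + 3·0 + 3·0 + 1·0 + 2·2 + 2·-4 = 0

y = (P0:1, P1:3, P2:3, P3:1, P4:2, P5:2)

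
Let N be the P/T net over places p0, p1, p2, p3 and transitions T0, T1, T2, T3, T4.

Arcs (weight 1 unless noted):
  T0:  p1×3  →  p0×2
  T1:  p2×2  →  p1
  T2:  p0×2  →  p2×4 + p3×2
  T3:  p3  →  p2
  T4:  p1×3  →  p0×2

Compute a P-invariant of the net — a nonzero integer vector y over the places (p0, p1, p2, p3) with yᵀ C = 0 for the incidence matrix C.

Incidence matrix C (rows=places, cols=transitions):
       T0   T1   T2   T3   T4
   p0   2    0   -2    0    2
   p1  -3    1    0    0   -3
   p2   0   -2    4    1    0
   p3   0    0    2   -1    0

Candidate y = [3, 2, 1, 1]; check y·C column-wise:
  col T0: 3·2 + 2·-3 + 1·0 + 1·0 = 0
  col T1: 3·0 + 2·1 + 1·-2 + 1·0 = 0
  col T2: 3·-2 + 2·0 + 1·4 + 1·2 = 0
  col T3: 3·0 + 2·0 + 1·1 + 1·-1 = 0
  col T4: 3·2 + 2·-3 + 1·0 + 1·0 = 0

y = (p0:3, p1:2, p2:1, p3:1)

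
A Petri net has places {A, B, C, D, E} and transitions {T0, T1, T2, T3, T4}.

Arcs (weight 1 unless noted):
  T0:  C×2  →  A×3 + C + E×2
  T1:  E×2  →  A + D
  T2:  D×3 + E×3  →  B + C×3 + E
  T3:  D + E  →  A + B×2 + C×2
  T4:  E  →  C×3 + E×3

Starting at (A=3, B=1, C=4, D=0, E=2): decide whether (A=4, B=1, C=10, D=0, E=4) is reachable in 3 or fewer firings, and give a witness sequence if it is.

NO — not reachable within 3 firings

depth 0: 1 marking
depth 1: 4 markings reached so far
depth 2: 9 markings reached so far
depth 3: 20 markings reached so far
target is not among the 20 markings reachable within 3 steps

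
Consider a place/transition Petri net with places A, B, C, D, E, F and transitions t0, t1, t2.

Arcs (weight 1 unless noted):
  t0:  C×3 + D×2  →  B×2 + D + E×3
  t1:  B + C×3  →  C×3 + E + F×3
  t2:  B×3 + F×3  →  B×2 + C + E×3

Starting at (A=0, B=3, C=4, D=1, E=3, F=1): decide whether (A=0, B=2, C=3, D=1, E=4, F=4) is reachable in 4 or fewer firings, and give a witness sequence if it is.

NO — not reachable within 4 firings

depth 0: 1 marking
depth 1: 2 markings reached so far
depth 2: 3 markings reached so far
depth 3: 4 markings reached so far
depth 4: 4 markings reached so far
(frontier empty at depth 4; search complete)
target is not among the 4 markings reachable within 4 steps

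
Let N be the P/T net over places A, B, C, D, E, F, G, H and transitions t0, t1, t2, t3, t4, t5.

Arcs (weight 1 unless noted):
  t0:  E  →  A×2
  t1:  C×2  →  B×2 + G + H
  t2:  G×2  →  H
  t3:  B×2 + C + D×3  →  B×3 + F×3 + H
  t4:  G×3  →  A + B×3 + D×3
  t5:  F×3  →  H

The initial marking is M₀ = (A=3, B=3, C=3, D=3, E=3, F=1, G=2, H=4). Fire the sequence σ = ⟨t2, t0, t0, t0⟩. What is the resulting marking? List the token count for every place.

(A=9, B=3, C=3, D=3, E=0, F=1, G=0, H=5)

step 1: fire t2:  (A=3, B=3, C=3, D=3, E=3, F=1, G=2, H=4) → (A=3, B=3, C=3, D=3, E=3, F=1, G=0, H=5)
step 2: fire t0:  (A=3, B=3, C=3, D=3, E=3, F=1, G=0, H=5) → (A=5, B=3, C=3, D=3, E=2, F=1, G=0, H=5)
step 3: fire t0:  (A=5, B=3, C=3, D=3, E=2, F=1, G=0, H=5) → (A=7, B=3, C=3, D=3, E=1, F=1, G=0, H=5)
step 4: fire t0:  (A=7, B=3, C=3, D=3, E=1, F=1, G=0, H=5) → (A=9, B=3, C=3, D=3, E=0, F=1, G=0, H=5)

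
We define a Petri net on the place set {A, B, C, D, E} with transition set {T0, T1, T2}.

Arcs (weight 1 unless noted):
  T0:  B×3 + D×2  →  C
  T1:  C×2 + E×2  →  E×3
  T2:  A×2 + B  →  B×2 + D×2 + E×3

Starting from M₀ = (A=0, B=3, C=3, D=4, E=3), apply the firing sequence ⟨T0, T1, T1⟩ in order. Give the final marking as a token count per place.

step 1: fire T0:  (A=0, B=3, C=3, D=4, E=3) → (A=0, B=0, C=4, D=2, E=3)
step 2: fire T1:  (A=0, B=0, C=4, D=2, E=3) → (A=0, B=0, C=2, D=2, E=4)
step 3: fire T1:  (A=0, B=0, C=2, D=2, E=4) → (A=0, B=0, C=0, D=2, E=5)

(A=0, B=0, C=0, D=2, E=5)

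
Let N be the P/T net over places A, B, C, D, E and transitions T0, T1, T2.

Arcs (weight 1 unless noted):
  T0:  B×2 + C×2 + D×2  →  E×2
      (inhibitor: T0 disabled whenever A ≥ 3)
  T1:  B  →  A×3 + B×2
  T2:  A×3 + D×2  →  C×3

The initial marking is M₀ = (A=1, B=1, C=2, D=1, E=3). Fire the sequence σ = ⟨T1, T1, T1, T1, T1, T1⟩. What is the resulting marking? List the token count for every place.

step 1: fire T1:  (A=1, B=1, C=2, D=1, E=3) → (A=4, B=2, C=2, D=1, E=3)
step 2: fire T1:  (A=4, B=2, C=2, D=1, E=3) → (A=7, B=3, C=2, D=1, E=3)
step 3: fire T1:  (A=7, B=3, C=2, D=1, E=3) → (A=10, B=4, C=2, D=1, E=3)
step 4: fire T1:  (A=10, B=4, C=2, D=1, E=3) → (A=13, B=5, C=2, D=1, E=3)
step 5: fire T1:  (A=13, B=5, C=2, D=1, E=3) → (A=16, B=6, C=2, D=1, E=3)
step 6: fire T1:  (A=16, B=6, C=2, D=1, E=3) → (A=19, B=7, C=2, D=1, E=3)

(A=19, B=7, C=2, D=1, E=3)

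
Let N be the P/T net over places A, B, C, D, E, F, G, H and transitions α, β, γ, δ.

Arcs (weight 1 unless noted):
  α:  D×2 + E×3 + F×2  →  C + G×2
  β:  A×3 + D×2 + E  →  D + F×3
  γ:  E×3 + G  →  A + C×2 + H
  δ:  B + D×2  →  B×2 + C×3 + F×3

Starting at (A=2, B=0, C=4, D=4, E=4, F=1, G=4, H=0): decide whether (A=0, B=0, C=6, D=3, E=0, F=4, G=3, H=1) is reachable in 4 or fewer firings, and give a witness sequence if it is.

YES — reachable via ⟨γ, β⟩ (2 firings)

step 1: fire γ:  (A=2, B=0, C=4, D=4, E=4, F=1, G=4, H=0) → (A=3, B=0, C=6, D=4, E=1, F=1, G=3, H=1)
step 2: fire β:  (A=3, B=0, C=6, D=4, E=1, F=1, G=3, H=1) → (A=0, B=0, C=6, D=3, E=0, F=4, G=3, H=1)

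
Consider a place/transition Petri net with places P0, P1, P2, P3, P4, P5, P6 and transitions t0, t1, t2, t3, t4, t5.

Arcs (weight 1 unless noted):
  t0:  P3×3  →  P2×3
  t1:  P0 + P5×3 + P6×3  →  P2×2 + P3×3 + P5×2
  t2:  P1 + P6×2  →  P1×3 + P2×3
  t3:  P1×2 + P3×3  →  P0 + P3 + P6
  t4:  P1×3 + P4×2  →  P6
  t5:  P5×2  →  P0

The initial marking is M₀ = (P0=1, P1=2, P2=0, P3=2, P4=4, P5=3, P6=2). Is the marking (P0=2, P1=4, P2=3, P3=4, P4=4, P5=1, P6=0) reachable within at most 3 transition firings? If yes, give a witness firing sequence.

NO — not reachable within 3 firings

depth 0: 1 marking
depth 1: 3 markings reached so far
depth 2: 5 markings reached so far
depth 3: 6 markings reached so far
target is not among the 6 markings reachable within 3 steps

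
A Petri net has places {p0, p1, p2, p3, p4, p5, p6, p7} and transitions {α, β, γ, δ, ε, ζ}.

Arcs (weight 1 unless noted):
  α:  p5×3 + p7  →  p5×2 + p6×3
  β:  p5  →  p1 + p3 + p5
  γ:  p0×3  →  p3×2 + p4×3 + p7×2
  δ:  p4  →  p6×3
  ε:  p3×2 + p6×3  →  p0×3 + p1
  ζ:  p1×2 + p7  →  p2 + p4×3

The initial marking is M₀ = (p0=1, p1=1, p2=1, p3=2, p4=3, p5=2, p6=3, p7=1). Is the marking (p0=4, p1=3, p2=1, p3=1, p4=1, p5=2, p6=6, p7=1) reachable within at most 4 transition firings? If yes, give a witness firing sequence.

step 1: fire β:  (p0=1, p1=1, p2=1, p3=2, p4=3, p5=2, p6=3, p7=1) → (p0=1, p1=2, p2=1, p3=3, p4=3, p5=2, p6=3, p7=1)
step 2: fire δ:  (p0=1, p1=2, p2=1, p3=3, p4=3, p5=2, p6=3, p7=1) → (p0=1, p1=2, p2=1, p3=3, p4=2, p5=2, p6=6, p7=1)
step 3: fire δ:  (p0=1, p1=2, p2=1, p3=3, p4=2, p5=2, p6=6, p7=1) → (p0=1, p1=2, p2=1, p3=3, p4=1, p5=2, p6=9, p7=1)
step 4: fire ε:  (p0=1, p1=2, p2=1, p3=3, p4=1, p5=2, p6=9, p7=1) → (p0=4, p1=3, p2=1, p3=1, p4=1, p5=2, p6=6, p7=1)

YES — reachable via ⟨β, δ, δ, ε⟩ (4 firings)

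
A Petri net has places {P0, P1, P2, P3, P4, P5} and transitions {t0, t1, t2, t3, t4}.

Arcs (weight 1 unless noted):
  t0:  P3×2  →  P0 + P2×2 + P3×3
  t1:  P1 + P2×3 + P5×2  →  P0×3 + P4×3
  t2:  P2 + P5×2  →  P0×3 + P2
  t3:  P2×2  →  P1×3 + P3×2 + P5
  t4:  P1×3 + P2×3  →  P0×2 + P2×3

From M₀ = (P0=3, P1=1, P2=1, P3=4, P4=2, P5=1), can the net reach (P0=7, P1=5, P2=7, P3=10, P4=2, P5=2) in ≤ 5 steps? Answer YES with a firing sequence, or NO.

depth 0: 1 marking
depth 1: 2 markings reached so far
depth 2: 4 markings reached so far
depth 3: 7 markings reached so far
depth 4: 13 markings reached so far
depth 5: 23 markings reached so far
target is not among the 23 markings reachable within 5 steps

NO — not reachable within 5 firings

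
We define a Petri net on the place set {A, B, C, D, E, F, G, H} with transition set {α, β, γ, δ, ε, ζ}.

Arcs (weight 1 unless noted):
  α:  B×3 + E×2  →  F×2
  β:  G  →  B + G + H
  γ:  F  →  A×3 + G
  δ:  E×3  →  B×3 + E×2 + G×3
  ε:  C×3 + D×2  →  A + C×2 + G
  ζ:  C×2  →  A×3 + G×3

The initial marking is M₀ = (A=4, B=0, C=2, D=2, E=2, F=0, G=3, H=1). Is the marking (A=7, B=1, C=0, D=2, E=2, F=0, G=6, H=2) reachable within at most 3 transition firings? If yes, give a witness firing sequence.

YES — reachable via ⟨β, ζ⟩ (2 firings)

step 1: fire β:  (A=4, B=0, C=2, D=2, E=2, F=0, G=3, H=1) → (A=4, B=1, C=2, D=2, E=2, F=0, G=3, H=2)
step 2: fire ζ:  (A=4, B=1, C=2, D=2, E=2, F=0, G=3, H=2) → (A=7, B=1, C=0, D=2, E=2, F=0, G=6, H=2)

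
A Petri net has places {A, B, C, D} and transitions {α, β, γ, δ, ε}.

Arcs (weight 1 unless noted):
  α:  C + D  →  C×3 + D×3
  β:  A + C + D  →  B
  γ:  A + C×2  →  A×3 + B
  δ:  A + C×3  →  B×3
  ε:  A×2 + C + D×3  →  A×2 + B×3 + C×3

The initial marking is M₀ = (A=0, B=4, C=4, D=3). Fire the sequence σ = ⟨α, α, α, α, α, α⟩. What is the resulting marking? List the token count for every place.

step 1: fire α:  (A=0, B=4, C=4, D=3) → (A=0, B=4, C=6, D=5)
step 2: fire α:  (A=0, B=4, C=6, D=5) → (A=0, B=4, C=8, D=7)
step 3: fire α:  (A=0, B=4, C=8, D=7) → (A=0, B=4, C=10, D=9)
step 4: fire α:  (A=0, B=4, C=10, D=9) → (A=0, B=4, C=12, D=11)
step 5: fire α:  (A=0, B=4, C=12, D=11) → (A=0, B=4, C=14, D=13)
step 6: fire α:  (A=0, B=4, C=14, D=13) → (A=0, B=4, C=16, D=15)

(A=0, B=4, C=16, D=15)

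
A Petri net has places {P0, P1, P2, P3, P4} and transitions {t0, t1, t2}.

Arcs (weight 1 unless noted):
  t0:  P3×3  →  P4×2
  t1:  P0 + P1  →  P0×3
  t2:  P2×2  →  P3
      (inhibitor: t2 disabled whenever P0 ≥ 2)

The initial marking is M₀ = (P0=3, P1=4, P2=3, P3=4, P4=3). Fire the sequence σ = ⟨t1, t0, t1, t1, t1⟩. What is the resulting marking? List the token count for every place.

(P0=11, P1=0, P2=3, P3=1, P4=5)

step 1: fire t1:  (P0=3, P1=4, P2=3, P3=4, P4=3) → (P0=5, P1=3, P2=3, P3=4, P4=3)
step 2: fire t0:  (P0=5, P1=3, P2=3, P3=4, P4=3) → (P0=5, P1=3, P2=3, P3=1, P4=5)
step 3: fire t1:  (P0=5, P1=3, P2=3, P3=1, P4=5) → (P0=7, P1=2, P2=3, P3=1, P4=5)
step 4: fire t1:  (P0=7, P1=2, P2=3, P3=1, P4=5) → (P0=9, P1=1, P2=3, P3=1, P4=5)
step 5: fire t1:  (P0=9, P1=1, P2=3, P3=1, P4=5) → (P0=11, P1=0, P2=3, P3=1, P4=5)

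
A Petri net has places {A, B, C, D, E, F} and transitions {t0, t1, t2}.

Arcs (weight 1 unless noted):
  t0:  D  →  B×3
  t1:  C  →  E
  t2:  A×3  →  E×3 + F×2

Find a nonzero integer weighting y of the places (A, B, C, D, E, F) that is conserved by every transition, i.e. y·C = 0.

y = (A:0, B:1, C:0, D:3, E:0, F:0)

Incidence matrix C (rows=places, cols=transitions):
       t0   t1   t2
    A   0    0   -3
    B   3    0    0
    C   0   -1    0
    D  -1    0    0
    E   0    1    3
    F   0    0    2

Candidate y = [0, 1, 0, 3, 0, 0]; check y·C column-wise:
  col t0: 1·3 + 3·-1 = 0
  col t1: 1·0 + 0·-1 + 3·0 + 0·1 = 0
  col t2: 0·-3 + 1·0 + 3·0 + 0·3 + 0·2 = 0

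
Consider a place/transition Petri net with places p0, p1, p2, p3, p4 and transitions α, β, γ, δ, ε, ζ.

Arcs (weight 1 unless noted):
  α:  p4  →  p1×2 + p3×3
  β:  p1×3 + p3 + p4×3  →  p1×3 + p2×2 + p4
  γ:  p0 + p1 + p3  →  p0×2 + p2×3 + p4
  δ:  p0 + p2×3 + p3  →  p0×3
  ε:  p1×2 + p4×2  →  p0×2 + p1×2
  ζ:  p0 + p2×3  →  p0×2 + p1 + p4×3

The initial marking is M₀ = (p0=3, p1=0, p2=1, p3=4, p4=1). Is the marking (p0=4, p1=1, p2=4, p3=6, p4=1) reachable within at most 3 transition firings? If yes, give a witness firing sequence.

step 1: fire α:  (p0=3, p1=0, p2=1, p3=4, p4=1) → (p0=3, p1=2, p2=1, p3=7, p4=0)
step 2: fire γ:  (p0=3, p1=2, p2=1, p3=7, p4=0) → (p0=4, p1=1, p2=4, p3=6, p4=1)

YES — reachable via ⟨α, γ⟩ (2 firings)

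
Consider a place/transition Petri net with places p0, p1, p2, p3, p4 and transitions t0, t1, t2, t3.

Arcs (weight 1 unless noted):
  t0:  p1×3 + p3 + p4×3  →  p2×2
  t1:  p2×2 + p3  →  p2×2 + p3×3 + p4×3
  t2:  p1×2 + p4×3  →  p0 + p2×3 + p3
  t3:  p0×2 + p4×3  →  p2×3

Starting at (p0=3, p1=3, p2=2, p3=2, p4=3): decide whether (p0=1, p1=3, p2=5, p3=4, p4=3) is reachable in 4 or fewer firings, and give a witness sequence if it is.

step 1: fire t1:  (p0=3, p1=3, p2=2, p3=2, p4=3) → (p0=3, p1=3, p2=2, p3=4, p4=6)
step 2: fire t3:  (p0=3, p1=3, p2=2, p3=4, p4=6) → (p0=1, p1=3, p2=5, p3=4, p4=3)

YES — reachable via ⟨t1, t3⟩ (2 firings)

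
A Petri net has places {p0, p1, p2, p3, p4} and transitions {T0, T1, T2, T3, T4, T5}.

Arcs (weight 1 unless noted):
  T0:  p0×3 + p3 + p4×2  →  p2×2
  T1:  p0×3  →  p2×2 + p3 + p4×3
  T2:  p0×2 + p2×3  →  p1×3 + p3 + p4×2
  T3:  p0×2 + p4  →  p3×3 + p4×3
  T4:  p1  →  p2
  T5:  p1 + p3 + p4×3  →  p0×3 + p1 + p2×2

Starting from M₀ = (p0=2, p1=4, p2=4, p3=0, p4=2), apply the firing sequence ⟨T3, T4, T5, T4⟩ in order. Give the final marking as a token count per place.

(p0=3, p1=2, p2=8, p3=2, p4=1)

step 1: fire T3:  (p0=2, p1=4, p2=4, p3=0, p4=2) → (p0=0, p1=4, p2=4, p3=3, p4=4)
step 2: fire T4:  (p0=0, p1=4, p2=4, p3=3, p4=4) → (p0=0, p1=3, p2=5, p3=3, p4=4)
step 3: fire T5:  (p0=0, p1=3, p2=5, p3=3, p4=4) → (p0=3, p1=3, p2=7, p3=2, p4=1)
step 4: fire T4:  (p0=3, p1=3, p2=7, p3=2, p4=1) → (p0=3, p1=2, p2=8, p3=2, p4=1)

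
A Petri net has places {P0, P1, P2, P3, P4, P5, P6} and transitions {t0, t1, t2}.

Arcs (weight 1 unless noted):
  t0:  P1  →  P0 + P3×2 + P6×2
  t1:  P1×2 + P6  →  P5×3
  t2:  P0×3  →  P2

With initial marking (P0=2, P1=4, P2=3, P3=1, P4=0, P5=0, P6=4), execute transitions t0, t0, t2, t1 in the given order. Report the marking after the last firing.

step 1: fire t0:  (P0=2, P1=4, P2=3, P3=1, P4=0, P5=0, P6=4) → (P0=3, P1=3, P2=3, P3=3, P4=0, P5=0, P6=6)
step 2: fire t0:  (P0=3, P1=3, P2=3, P3=3, P4=0, P5=0, P6=6) → (P0=4, P1=2, P2=3, P3=5, P4=0, P5=0, P6=8)
step 3: fire t2:  (P0=4, P1=2, P2=3, P3=5, P4=0, P5=0, P6=8) → (P0=1, P1=2, P2=4, P3=5, P4=0, P5=0, P6=8)
step 4: fire t1:  (P0=1, P1=2, P2=4, P3=5, P4=0, P5=0, P6=8) → (P0=1, P1=0, P2=4, P3=5, P4=0, P5=3, P6=7)

(P0=1, P1=0, P2=4, P3=5, P4=0, P5=3, P6=7)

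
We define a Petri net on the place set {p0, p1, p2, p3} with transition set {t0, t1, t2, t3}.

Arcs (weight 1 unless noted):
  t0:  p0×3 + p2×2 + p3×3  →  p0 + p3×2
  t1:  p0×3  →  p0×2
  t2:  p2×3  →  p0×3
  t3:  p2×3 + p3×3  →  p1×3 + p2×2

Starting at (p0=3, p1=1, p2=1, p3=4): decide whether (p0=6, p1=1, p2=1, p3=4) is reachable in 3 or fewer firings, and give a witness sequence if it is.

NO — not reachable within 3 firings

depth 0: 1 marking
depth 1: 2 markings reached so far
depth 2: 2 markings reached so far
(frontier empty at depth 2; search complete)
target is not among the 2 markings reachable within 3 steps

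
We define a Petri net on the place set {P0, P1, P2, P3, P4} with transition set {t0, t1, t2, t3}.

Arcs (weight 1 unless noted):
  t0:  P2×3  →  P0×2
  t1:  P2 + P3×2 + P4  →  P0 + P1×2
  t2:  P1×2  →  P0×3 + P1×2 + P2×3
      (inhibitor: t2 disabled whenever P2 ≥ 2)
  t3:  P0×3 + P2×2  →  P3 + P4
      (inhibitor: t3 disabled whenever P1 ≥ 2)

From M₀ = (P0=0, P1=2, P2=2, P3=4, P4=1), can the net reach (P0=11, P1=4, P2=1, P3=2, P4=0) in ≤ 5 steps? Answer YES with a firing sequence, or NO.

YES — reachable via ⟨t1, t2, t0, t2, t0⟩ (5 firings)

step 1: fire t1:  (P0=0, P1=2, P2=2, P3=4, P4=1) → (P0=1, P1=4, P2=1, P3=2, P4=0)
step 2: fire t2:  (P0=1, P1=4, P2=1, P3=2, P4=0) → (P0=4, P1=4, P2=4, P3=2, P4=0)
step 3: fire t0:  (P0=4, P1=4, P2=4, P3=2, P4=0) → (P0=6, P1=4, P2=1, P3=2, P4=0)
step 4: fire t2:  (P0=6, P1=4, P2=1, P3=2, P4=0) → (P0=9, P1=4, P2=4, P3=2, P4=0)
step 5: fire t0:  (P0=9, P1=4, P2=4, P3=2, P4=0) → (P0=11, P1=4, P2=1, P3=2, P4=0)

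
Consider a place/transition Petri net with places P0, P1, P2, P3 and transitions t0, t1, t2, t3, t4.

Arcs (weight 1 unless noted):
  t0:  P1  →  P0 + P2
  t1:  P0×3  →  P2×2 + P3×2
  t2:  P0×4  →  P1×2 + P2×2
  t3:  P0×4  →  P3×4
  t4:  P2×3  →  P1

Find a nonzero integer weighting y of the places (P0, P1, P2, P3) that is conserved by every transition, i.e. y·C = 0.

y = (P0:2, P1:3, P2:1, P3:2)

Incidence matrix C (rows=places, cols=transitions):
       t0   t1   t2   t3   t4
   P0   1   -3   -4   -4    0
   P1  -1    0    2    0    1
   P2   1    2    2    0   -3
   P3   0    2    0    4    0

Candidate y = [2, 3, 1, 2]; check y·C column-wise:
  col t0: 2·1 + 3·-1 + 1·1 + 2·0 = 0
  col t1: 2·-3 + 3·0 + 1·2 + 2·2 = 0
  col t2: 2·-4 + 3·2 + 1·2 + 2·0 = 0
  col t3: 2·-4 + 3·0 + 1·0 + 2·4 = 0
  col t4: 2·0 + 3·1 + 1·-3 + 2·0 = 0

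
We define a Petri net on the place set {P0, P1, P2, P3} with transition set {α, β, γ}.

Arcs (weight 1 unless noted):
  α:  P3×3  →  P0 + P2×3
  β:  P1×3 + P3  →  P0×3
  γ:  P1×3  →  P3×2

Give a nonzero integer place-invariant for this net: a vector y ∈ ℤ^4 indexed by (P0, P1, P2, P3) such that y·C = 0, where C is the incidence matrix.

Incidence matrix C (rows=places, cols=transitions):
        α    β    γ
   P0   1    3    0
   P1   0   -3   -3
   P2   3    0    0
   P3  -3   -1    2

Candidate y = [3, 2, 2, 3]; check y·C column-wise:
  col α: 3·1 + 2·0 + 2·3 + 3·-3 = 0
  col β: 3·3 + 2·-3 + 2·0 + 3·-1 = 0
  col γ: 3·0 + 2·-3 + 2·0 + 3·2 = 0

y = (P0:3, P1:2, P2:2, P3:3)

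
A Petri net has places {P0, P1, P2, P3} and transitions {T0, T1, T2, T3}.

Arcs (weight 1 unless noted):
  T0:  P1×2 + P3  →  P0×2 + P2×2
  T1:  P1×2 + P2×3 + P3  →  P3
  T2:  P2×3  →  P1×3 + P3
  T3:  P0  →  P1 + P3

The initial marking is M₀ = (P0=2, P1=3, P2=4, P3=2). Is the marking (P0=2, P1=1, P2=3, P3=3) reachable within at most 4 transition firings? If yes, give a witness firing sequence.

step 1: fire T0:  (P0=2, P1=3, P2=4, P3=2) → (P0=4, P1=1, P2=6, P3=1)
step 2: fire T3:  (P0=4, P1=1, P2=6, P3=1) → (P0=3, P1=2, P2=6, P3=2)
step 3: fire T1:  (P0=3, P1=2, P2=6, P3=2) → (P0=3, P1=0, P2=3, P3=2)
step 4: fire T3:  (P0=3, P1=0, P2=3, P3=2) → (P0=2, P1=1, P2=3, P3=3)

YES — reachable via ⟨T0, T3, T1, T3⟩ (4 firings)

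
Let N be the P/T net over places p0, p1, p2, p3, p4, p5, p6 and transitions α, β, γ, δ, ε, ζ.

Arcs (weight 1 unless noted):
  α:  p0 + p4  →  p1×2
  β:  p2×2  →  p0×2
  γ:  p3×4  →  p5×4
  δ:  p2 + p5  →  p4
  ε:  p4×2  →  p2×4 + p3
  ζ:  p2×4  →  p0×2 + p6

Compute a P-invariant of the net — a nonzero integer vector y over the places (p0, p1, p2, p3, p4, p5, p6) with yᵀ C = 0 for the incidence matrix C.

Incidence matrix C (rows=places, cols=transitions):
        α    β    γ    δ    ε    ζ
   p0  -1    2    0    0    0    2
   p1   2    0    0    0    0    0
   p2   0   -2    0   -1    4   -4
   p3   0    0   -4    0    1    0
   p4  -1    0    0    1   -2    0
   p5   0    0    4   -1    0    0
   p6   0    0    0    0    0    1

Candidate y = [1, 2, 1, 2, 3, 2, 2]; check y·C column-wise:
  col α: 1·-1 + 2·2 + 1·0 + 2·0 + 3·-1 + 2·0 + 2·0 = 0
  col β: 1·2 + 2·0 + 1·-2 + 2·0 + 3·0 + 2·0 + 2·0 = 0
  col γ: 1·0 + 2·0 + 1·0 + 2·-4 + 3·0 + 2·4 + 2·0 = 0
  col δ: 1·0 + 2·0 + 1·-1 + 2·0 + 3·1 + 2·-1 + 2·0 = 0
  col ε: 1·0 + 2·0 + 1·4 + 2·1 + 3·-2 + 2·0 + 2·0 = 0
  col ζ: 1·2 + 2·0 + 1·-4 + 2·0 + 3·0 + 2·0 + 2·1 = 0

y = (p0:1, p1:2, p2:1, p3:2, p4:3, p5:2, p6:2)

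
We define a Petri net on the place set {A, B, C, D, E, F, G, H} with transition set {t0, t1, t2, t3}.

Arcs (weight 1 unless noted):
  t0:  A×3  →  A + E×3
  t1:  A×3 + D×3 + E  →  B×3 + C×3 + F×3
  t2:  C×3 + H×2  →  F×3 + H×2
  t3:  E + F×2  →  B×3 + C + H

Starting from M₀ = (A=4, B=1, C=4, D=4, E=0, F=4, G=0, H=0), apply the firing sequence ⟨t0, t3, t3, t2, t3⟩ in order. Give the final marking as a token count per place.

(A=2, B=10, C=4, D=4, E=0, F=1, G=0, H=3)

step 1: fire t0:  (A=4, B=1, C=4, D=4, E=0, F=4, G=0, H=0) → (A=2, B=1, C=4, D=4, E=3, F=4, G=0, H=0)
step 2: fire t3:  (A=2, B=1, C=4, D=4, E=3, F=4, G=0, H=0) → (A=2, B=4, C=5, D=4, E=2, F=2, G=0, H=1)
step 3: fire t3:  (A=2, B=4, C=5, D=4, E=2, F=2, G=0, H=1) → (A=2, B=7, C=6, D=4, E=1, F=0, G=0, H=2)
step 4: fire t2:  (A=2, B=7, C=6, D=4, E=1, F=0, G=0, H=2) → (A=2, B=7, C=3, D=4, E=1, F=3, G=0, H=2)
step 5: fire t3:  (A=2, B=7, C=3, D=4, E=1, F=3, G=0, H=2) → (A=2, B=10, C=4, D=4, E=0, F=1, G=0, H=3)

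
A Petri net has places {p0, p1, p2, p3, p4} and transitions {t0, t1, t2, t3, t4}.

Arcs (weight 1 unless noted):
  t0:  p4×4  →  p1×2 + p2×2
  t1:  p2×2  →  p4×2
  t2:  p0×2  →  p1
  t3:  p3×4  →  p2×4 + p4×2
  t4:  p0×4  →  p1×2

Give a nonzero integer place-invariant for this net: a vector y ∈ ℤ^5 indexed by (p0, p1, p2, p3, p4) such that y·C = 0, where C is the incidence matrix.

Incidence matrix C (rows=places, cols=transitions):
       t0   t1   t2   t3   t4
   p0   0    0   -2    0   -4
   p1   2    0    1    0    2
   p2   2   -2    0    4    0
   p3   0    0    0   -4    0
   p4  -4    2    0    2    0

Candidate y = [1, 2, 2, 3, 2]; check y·C column-wise:
  col t0: 1·0 + 2·2 + 2·2 + 3·0 + 2·-4 = 0
  col t1: 1·0 + 2·0 + 2·-2 + 3·0 + 2·2 = 0
  col t2: 1·-2 + 2·1 + 2·0 + 3·0 + 2·0 = 0
  col t3: 1·0 + 2·0 + 2·4 + 3·-4 + 2·2 = 0
  col t4: 1·-4 + 2·2 + 2·0 + 3·0 + 2·0 = 0

y = (p0:1, p1:2, p2:2, p3:3, p4:2)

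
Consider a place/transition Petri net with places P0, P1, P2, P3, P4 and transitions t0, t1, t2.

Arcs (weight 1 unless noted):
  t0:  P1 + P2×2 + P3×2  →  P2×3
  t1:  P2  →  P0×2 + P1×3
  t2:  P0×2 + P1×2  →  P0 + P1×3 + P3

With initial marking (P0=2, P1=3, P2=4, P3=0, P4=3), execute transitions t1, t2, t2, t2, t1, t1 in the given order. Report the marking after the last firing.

(P0=5, P1=15, P2=1, P3=3, P4=3)

step 1: fire t1:  (P0=2, P1=3, P2=4, P3=0, P4=3) → (P0=4, P1=6, P2=3, P3=0, P4=3)
step 2: fire t2:  (P0=4, P1=6, P2=3, P3=0, P4=3) → (P0=3, P1=7, P2=3, P3=1, P4=3)
step 3: fire t2:  (P0=3, P1=7, P2=3, P3=1, P4=3) → (P0=2, P1=8, P2=3, P3=2, P4=3)
step 4: fire t2:  (P0=2, P1=8, P2=3, P3=2, P4=3) → (P0=1, P1=9, P2=3, P3=3, P4=3)
step 5: fire t1:  (P0=1, P1=9, P2=3, P3=3, P4=3) → (P0=3, P1=12, P2=2, P3=3, P4=3)
step 6: fire t1:  (P0=3, P1=12, P2=2, P3=3, P4=3) → (P0=5, P1=15, P2=1, P3=3, P4=3)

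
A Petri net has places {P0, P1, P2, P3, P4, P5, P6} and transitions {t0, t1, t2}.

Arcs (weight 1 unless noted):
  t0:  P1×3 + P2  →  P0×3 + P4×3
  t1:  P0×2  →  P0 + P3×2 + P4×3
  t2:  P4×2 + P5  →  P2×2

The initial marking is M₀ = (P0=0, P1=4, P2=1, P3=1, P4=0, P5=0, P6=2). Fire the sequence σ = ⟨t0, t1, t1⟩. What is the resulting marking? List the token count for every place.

step 1: fire t0:  (P0=0, P1=4, P2=1, P3=1, P4=0, P5=0, P6=2) → (P0=3, P1=1, P2=0, P3=1, P4=3, P5=0, P6=2)
step 2: fire t1:  (P0=3, P1=1, P2=0, P3=1, P4=3, P5=0, P6=2) → (P0=2, P1=1, P2=0, P3=3, P4=6, P5=0, P6=2)
step 3: fire t1:  (P0=2, P1=1, P2=0, P3=3, P4=6, P5=0, P6=2) → (P0=1, P1=1, P2=0, P3=5, P4=9, P5=0, P6=2)

(P0=1, P1=1, P2=0, P3=5, P4=9, P5=0, P6=2)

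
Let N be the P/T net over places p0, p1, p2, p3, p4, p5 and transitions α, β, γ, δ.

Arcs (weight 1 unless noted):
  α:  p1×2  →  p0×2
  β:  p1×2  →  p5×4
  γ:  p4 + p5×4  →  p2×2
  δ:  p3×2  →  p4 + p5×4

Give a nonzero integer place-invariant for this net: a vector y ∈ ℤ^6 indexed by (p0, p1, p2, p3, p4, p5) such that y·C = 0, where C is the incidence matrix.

y = (p0:0, p1:0, p2:1, p3:1, p4:2, p5:0)

Incidence matrix C (rows=places, cols=transitions):
        α    β    γ    δ
   p0   2    0    0    0
   p1  -2   -2    0    0
   p2   0    0    2    0
   p3   0    0    0   -2
   p4   0    0   -1    1
   p5   0    4   -4    4

Candidate y = [0, 0, 1, 1, 2, 0]; check y·C column-wise:
  col α: 0·2 + 0·-2 + 1·0 + 1·0 + 2·0 = 0
  col β: 0·-2 + 1·0 + 1·0 + 2·0 + 0·4 = 0
  col γ: 1·2 + 1·0 + 2·-1 + 0·-4 = 0
  col δ: 1·0 + 1·-2 + 2·1 + 0·4 = 0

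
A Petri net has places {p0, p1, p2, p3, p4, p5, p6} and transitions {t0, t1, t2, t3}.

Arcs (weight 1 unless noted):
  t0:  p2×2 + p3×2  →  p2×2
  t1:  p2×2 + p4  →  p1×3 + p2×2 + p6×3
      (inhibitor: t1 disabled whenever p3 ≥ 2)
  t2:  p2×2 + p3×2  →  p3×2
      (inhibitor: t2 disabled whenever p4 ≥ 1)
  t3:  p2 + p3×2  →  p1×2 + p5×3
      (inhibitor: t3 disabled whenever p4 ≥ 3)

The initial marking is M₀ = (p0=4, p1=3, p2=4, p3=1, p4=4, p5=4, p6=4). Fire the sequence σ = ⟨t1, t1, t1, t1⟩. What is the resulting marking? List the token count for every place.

(p0=4, p1=15, p2=4, p3=1, p4=0, p5=4, p6=16)

step 1: fire t1:  (p0=4, p1=3, p2=4, p3=1, p4=4, p5=4, p6=4) → (p0=4, p1=6, p2=4, p3=1, p4=3, p5=4, p6=7)
step 2: fire t1:  (p0=4, p1=6, p2=4, p3=1, p4=3, p5=4, p6=7) → (p0=4, p1=9, p2=4, p3=1, p4=2, p5=4, p6=10)
step 3: fire t1:  (p0=4, p1=9, p2=4, p3=1, p4=2, p5=4, p6=10) → (p0=4, p1=12, p2=4, p3=1, p4=1, p5=4, p6=13)
step 4: fire t1:  (p0=4, p1=12, p2=4, p3=1, p4=1, p5=4, p6=13) → (p0=4, p1=15, p2=4, p3=1, p4=0, p5=4, p6=16)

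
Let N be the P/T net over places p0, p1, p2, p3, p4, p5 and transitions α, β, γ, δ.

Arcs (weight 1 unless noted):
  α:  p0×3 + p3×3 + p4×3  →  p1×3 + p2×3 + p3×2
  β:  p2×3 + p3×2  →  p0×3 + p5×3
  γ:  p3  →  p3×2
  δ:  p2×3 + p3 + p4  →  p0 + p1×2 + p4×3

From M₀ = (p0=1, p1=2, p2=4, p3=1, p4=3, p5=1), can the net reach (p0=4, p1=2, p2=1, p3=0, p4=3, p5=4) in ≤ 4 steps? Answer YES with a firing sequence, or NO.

step 1: fire γ:  (p0=1, p1=2, p2=4, p3=1, p4=3, p5=1) → (p0=1, p1=2, p2=4, p3=2, p4=3, p5=1)
step 2: fire β:  (p0=1, p1=2, p2=4, p3=2, p4=3, p5=1) → (p0=4, p1=2, p2=1, p3=0, p4=3, p5=4)

YES — reachable via ⟨γ, β⟩ (2 firings)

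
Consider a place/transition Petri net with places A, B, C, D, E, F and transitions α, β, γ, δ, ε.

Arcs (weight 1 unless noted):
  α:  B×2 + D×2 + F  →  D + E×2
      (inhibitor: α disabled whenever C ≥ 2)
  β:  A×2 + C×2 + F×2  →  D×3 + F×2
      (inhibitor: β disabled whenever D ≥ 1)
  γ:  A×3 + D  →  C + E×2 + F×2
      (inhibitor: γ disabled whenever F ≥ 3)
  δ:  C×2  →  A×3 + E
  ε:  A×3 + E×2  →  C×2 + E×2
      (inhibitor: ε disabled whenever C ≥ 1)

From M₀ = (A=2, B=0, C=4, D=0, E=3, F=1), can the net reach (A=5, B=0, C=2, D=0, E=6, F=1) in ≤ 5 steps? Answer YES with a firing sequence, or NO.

step 1: fire δ:  (A=2, B=0, C=4, D=0, E=3, F=1) → (A=5, B=0, C=2, D=0, E=4, F=1)
step 2: fire δ:  (A=5, B=0, C=2, D=0, E=4, F=1) → (A=8, B=0, C=0, D=0, E=5, F=1)
step 3: fire ε:  (A=8, B=0, C=0, D=0, E=5, F=1) → (A=5, B=0, C=2, D=0, E=5, F=1)
step 4: fire δ:  (A=5, B=0, C=2, D=0, E=5, F=1) → (A=8, B=0, C=0, D=0, E=6, F=1)
step 5: fire ε:  (A=8, B=0, C=0, D=0, E=6, F=1) → (A=5, B=0, C=2, D=0, E=6, F=1)

YES — reachable via ⟨δ, δ, ε, δ, ε⟩ (5 firings)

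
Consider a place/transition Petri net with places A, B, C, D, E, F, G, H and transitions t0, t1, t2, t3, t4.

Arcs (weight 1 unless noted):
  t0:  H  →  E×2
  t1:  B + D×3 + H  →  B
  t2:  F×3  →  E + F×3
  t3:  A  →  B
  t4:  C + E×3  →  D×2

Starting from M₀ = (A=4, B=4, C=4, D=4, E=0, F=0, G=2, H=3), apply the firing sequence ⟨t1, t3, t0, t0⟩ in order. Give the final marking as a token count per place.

step 1: fire t1:  (A=4, B=4, C=4, D=4, E=0, F=0, G=2, H=3) → (A=4, B=4, C=4, D=1, E=0, F=0, G=2, H=2)
step 2: fire t3:  (A=4, B=4, C=4, D=1, E=0, F=0, G=2, H=2) → (A=3, B=5, C=4, D=1, E=0, F=0, G=2, H=2)
step 3: fire t0:  (A=3, B=5, C=4, D=1, E=0, F=0, G=2, H=2) → (A=3, B=5, C=4, D=1, E=2, F=0, G=2, H=1)
step 4: fire t0:  (A=3, B=5, C=4, D=1, E=2, F=0, G=2, H=1) → (A=3, B=5, C=4, D=1, E=4, F=0, G=2, H=0)

(A=3, B=5, C=4, D=1, E=4, F=0, G=2, H=0)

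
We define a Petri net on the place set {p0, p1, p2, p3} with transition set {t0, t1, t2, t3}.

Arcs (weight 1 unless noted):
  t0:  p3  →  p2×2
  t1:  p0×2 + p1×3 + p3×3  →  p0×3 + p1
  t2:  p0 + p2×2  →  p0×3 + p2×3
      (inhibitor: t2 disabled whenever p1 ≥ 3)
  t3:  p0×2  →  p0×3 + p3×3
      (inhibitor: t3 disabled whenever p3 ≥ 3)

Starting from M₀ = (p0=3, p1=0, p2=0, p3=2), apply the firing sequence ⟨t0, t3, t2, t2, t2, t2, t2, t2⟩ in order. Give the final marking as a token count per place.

(p0=16, p1=0, p2=8, p3=4)

step 1: fire t0:  (p0=3, p1=0, p2=0, p3=2) → (p0=3, p1=0, p2=2, p3=1)
step 2: fire t3:  (p0=3, p1=0, p2=2, p3=1) → (p0=4, p1=0, p2=2, p3=4)
step 3: fire t2:  (p0=4, p1=0, p2=2, p3=4) → (p0=6, p1=0, p2=3, p3=4)
step 4: fire t2:  (p0=6, p1=0, p2=3, p3=4) → (p0=8, p1=0, p2=4, p3=4)
step 5: fire t2:  (p0=8, p1=0, p2=4, p3=4) → (p0=10, p1=0, p2=5, p3=4)
step 6: fire t2:  (p0=10, p1=0, p2=5, p3=4) → (p0=12, p1=0, p2=6, p3=4)
step 7: fire t2:  (p0=12, p1=0, p2=6, p3=4) → (p0=14, p1=0, p2=7, p3=4)
step 8: fire t2:  (p0=14, p1=0, p2=7, p3=4) → (p0=16, p1=0, p2=8, p3=4)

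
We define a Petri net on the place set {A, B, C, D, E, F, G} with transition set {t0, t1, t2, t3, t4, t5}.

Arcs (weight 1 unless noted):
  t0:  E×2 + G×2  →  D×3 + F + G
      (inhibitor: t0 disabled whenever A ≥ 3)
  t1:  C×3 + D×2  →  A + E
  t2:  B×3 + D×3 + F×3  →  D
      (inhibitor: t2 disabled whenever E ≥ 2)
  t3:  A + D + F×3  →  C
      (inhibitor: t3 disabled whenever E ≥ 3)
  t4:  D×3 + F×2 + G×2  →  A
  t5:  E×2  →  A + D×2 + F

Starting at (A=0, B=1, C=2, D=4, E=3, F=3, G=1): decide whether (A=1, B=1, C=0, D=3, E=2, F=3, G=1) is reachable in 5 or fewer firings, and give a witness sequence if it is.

NO — not reachable within 5 firings

depth 0: 1 marking
depth 1: 2 markings reached so far
depth 2: 3 markings reached so far
depth 3: 4 markings reached so far
depth 4: 5 markings reached so far
depth 5: 5 markings reached so far
(frontier empty at depth 5; search complete)
target is not among the 5 markings reachable within 5 steps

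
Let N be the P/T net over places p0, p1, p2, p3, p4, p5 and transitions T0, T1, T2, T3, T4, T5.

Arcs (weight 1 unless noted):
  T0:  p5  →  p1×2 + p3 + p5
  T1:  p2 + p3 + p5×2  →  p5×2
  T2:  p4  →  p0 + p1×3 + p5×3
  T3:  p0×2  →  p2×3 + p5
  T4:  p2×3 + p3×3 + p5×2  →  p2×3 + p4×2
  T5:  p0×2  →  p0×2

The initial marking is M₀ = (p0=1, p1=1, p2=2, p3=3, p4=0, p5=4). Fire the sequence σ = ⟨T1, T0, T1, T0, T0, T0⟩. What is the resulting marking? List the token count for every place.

step 1: fire T1:  (p0=1, p1=1, p2=2, p3=3, p4=0, p5=4) → (p0=1, p1=1, p2=1, p3=2, p4=0, p5=4)
step 2: fire T0:  (p0=1, p1=1, p2=1, p3=2, p4=0, p5=4) → (p0=1, p1=3, p2=1, p3=3, p4=0, p5=4)
step 3: fire T1:  (p0=1, p1=3, p2=1, p3=3, p4=0, p5=4) → (p0=1, p1=3, p2=0, p3=2, p4=0, p5=4)
step 4: fire T0:  (p0=1, p1=3, p2=0, p3=2, p4=0, p5=4) → (p0=1, p1=5, p2=0, p3=3, p4=0, p5=4)
step 5: fire T0:  (p0=1, p1=5, p2=0, p3=3, p4=0, p5=4) → (p0=1, p1=7, p2=0, p3=4, p4=0, p5=4)
step 6: fire T0:  (p0=1, p1=7, p2=0, p3=4, p4=0, p5=4) → (p0=1, p1=9, p2=0, p3=5, p4=0, p5=4)

(p0=1, p1=9, p2=0, p3=5, p4=0, p5=4)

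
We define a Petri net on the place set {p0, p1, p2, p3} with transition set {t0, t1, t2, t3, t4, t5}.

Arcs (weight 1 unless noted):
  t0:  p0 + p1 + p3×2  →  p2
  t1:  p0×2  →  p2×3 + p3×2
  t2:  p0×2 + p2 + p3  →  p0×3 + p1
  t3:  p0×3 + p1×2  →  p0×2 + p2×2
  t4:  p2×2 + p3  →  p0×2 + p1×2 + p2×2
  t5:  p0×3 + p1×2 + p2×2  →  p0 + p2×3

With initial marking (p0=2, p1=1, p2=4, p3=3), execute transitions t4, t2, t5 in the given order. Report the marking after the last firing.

(p0=3, p1=2, p2=4, p3=1)

step 1: fire t4:  (p0=2, p1=1, p2=4, p3=3) → (p0=4, p1=3, p2=4, p3=2)
step 2: fire t2:  (p0=4, p1=3, p2=4, p3=2) → (p0=5, p1=4, p2=3, p3=1)
step 3: fire t5:  (p0=5, p1=4, p2=3, p3=1) → (p0=3, p1=2, p2=4, p3=1)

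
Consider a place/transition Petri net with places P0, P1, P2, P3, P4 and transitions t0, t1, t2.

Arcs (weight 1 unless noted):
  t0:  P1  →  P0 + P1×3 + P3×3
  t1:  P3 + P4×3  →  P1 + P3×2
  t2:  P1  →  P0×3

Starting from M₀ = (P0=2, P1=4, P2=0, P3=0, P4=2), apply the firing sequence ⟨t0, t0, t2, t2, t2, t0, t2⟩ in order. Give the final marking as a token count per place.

(P0=17, P1=6, P2=0, P3=9, P4=2)

step 1: fire t0:  (P0=2, P1=4, P2=0, P3=0, P4=2) → (P0=3, P1=6, P2=0, P3=3, P4=2)
step 2: fire t0:  (P0=3, P1=6, P2=0, P3=3, P4=2) → (P0=4, P1=8, P2=0, P3=6, P4=2)
step 3: fire t2:  (P0=4, P1=8, P2=0, P3=6, P4=2) → (P0=7, P1=7, P2=0, P3=6, P4=2)
step 4: fire t2:  (P0=7, P1=7, P2=0, P3=6, P4=2) → (P0=10, P1=6, P2=0, P3=6, P4=2)
step 5: fire t2:  (P0=10, P1=6, P2=0, P3=6, P4=2) → (P0=13, P1=5, P2=0, P3=6, P4=2)
step 6: fire t0:  (P0=13, P1=5, P2=0, P3=6, P4=2) → (P0=14, P1=7, P2=0, P3=9, P4=2)
step 7: fire t2:  (P0=14, P1=7, P2=0, P3=9, P4=2) → (P0=17, P1=6, P2=0, P3=9, P4=2)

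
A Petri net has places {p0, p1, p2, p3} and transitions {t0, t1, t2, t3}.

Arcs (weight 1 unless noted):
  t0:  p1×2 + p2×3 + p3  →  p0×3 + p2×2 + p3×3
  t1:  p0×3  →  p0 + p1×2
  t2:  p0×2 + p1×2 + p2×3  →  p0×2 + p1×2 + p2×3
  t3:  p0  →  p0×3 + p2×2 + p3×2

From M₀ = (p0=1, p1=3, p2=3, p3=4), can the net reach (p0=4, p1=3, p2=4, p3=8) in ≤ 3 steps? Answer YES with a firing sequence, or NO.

step 1: fire t0:  (p0=1, p1=3, p2=3, p3=4) → (p0=4, p1=1, p2=2, p3=6)
step 2: fire t1:  (p0=4, p1=1, p2=2, p3=6) → (p0=2, p1=3, p2=2, p3=6)
step 3: fire t3:  (p0=2, p1=3, p2=2, p3=6) → (p0=4, p1=3, p2=4, p3=8)

YES — reachable via ⟨t0, t1, t3⟩ (3 firings)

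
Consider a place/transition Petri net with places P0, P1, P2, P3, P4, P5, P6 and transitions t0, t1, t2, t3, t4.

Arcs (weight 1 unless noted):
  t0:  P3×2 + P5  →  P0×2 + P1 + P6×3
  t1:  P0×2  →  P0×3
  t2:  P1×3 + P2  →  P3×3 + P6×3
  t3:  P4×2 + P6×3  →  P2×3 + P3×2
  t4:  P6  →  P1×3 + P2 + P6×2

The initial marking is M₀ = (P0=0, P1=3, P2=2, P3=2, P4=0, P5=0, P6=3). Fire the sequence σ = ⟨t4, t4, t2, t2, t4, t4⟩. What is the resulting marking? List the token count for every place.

(P0=0, P1=9, P2=4, P3=8, P4=0, P5=0, P6=13)

step 1: fire t4:  (P0=0, P1=3, P2=2, P3=2, P4=0, P5=0, P6=3) → (P0=0, P1=6, P2=3, P3=2, P4=0, P5=0, P6=4)
step 2: fire t4:  (P0=0, P1=6, P2=3, P3=2, P4=0, P5=0, P6=4) → (P0=0, P1=9, P2=4, P3=2, P4=0, P5=0, P6=5)
step 3: fire t2:  (P0=0, P1=9, P2=4, P3=2, P4=0, P5=0, P6=5) → (P0=0, P1=6, P2=3, P3=5, P4=0, P5=0, P6=8)
step 4: fire t2:  (P0=0, P1=6, P2=3, P3=5, P4=0, P5=0, P6=8) → (P0=0, P1=3, P2=2, P3=8, P4=0, P5=0, P6=11)
step 5: fire t4:  (P0=0, P1=3, P2=2, P3=8, P4=0, P5=0, P6=11) → (P0=0, P1=6, P2=3, P3=8, P4=0, P5=0, P6=12)
step 6: fire t4:  (P0=0, P1=6, P2=3, P3=8, P4=0, P5=0, P6=12) → (P0=0, P1=9, P2=4, P3=8, P4=0, P5=0, P6=13)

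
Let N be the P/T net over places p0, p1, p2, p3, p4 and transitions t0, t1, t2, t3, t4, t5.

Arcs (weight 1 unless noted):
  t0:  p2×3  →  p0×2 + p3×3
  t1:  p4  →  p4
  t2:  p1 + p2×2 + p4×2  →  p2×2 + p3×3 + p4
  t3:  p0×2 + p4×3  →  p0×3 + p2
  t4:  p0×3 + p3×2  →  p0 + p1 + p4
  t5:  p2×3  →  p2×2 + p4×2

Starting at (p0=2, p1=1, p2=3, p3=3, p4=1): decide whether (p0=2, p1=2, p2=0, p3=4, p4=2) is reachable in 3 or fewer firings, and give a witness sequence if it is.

step 1: fire t0:  (p0=2, p1=1, p2=3, p3=3, p4=1) → (p0=4, p1=1, p2=0, p3=6, p4=1)
step 2: fire t4:  (p0=4, p1=1, p2=0, p3=6, p4=1) → (p0=2, p1=2, p2=0, p3=4, p4=2)

YES — reachable via ⟨t0, t4⟩ (2 firings)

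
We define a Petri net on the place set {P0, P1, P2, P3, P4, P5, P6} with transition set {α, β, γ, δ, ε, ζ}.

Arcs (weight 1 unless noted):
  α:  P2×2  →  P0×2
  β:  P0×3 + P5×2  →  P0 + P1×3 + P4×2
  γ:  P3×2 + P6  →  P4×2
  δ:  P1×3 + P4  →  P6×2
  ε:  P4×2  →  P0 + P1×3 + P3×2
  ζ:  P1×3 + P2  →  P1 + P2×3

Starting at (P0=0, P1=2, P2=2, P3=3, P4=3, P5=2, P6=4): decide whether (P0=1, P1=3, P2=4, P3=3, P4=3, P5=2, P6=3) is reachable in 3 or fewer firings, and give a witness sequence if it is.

step 1: fire γ:  (P0=0, P1=2, P2=2, P3=3, P4=3, P5=2, P6=4) → (P0=0, P1=2, P2=2, P3=1, P4=5, P5=2, P6=3)
step 2: fire ε:  (P0=0, P1=2, P2=2, P3=1, P4=5, P5=2, P6=3) → (P0=1, P1=5, P2=2, P3=3, P4=3, P5=2, P6=3)
step 3: fire ζ:  (P0=1, P1=5, P2=2, P3=3, P4=3, P5=2, P6=3) → (P0=1, P1=3, P2=4, P3=3, P4=3, P5=2, P6=3)

YES — reachable via ⟨γ, ε, ζ⟩ (3 firings)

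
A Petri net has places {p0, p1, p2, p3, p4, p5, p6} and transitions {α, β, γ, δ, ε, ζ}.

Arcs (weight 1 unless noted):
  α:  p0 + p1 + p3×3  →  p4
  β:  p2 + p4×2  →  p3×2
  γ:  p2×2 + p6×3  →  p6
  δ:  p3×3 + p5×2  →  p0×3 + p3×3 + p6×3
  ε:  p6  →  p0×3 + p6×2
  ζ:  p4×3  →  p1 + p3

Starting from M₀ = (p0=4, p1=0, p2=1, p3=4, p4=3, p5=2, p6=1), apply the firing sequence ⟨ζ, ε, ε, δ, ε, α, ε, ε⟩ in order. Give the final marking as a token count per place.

step 1: fire ζ:  (p0=4, p1=0, p2=1, p3=4, p4=3, p5=2, p6=1) → (p0=4, p1=1, p2=1, p3=5, p4=0, p5=2, p6=1)
step 2: fire ε:  (p0=4, p1=1, p2=1, p3=5, p4=0, p5=2, p6=1) → (p0=7, p1=1, p2=1, p3=5, p4=0, p5=2, p6=2)
step 3: fire ε:  (p0=7, p1=1, p2=1, p3=5, p4=0, p5=2, p6=2) → (p0=10, p1=1, p2=1, p3=5, p4=0, p5=2, p6=3)
step 4: fire δ:  (p0=10, p1=1, p2=1, p3=5, p4=0, p5=2, p6=3) → (p0=13, p1=1, p2=1, p3=5, p4=0, p5=0, p6=6)
step 5: fire ε:  (p0=13, p1=1, p2=1, p3=5, p4=0, p5=0, p6=6) → (p0=16, p1=1, p2=1, p3=5, p4=0, p5=0, p6=7)
step 6: fire α:  (p0=16, p1=1, p2=1, p3=5, p4=0, p5=0, p6=7) → (p0=15, p1=0, p2=1, p3=2, p4=1, p5=0, p6=7)
step 7: fire ε:  (p0=15, p1=0, p2=1, p3=2, p4=1, p5=0, p6=7) → (p0=18, p1=0, p2=1, p3=2, p4=1, p5=0, p6=8)
step 8: fire ε:  (p0=18, p1=0, p2=1, p3=2, p4=1, p5=0, p6=8) → (p0=21, p1=0, p2=1, p3=2, p4=1, p5=0, p6=9)

(p0=21, p1=0, p2=1, p3=2, p4=1, p5=0, p6=9)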